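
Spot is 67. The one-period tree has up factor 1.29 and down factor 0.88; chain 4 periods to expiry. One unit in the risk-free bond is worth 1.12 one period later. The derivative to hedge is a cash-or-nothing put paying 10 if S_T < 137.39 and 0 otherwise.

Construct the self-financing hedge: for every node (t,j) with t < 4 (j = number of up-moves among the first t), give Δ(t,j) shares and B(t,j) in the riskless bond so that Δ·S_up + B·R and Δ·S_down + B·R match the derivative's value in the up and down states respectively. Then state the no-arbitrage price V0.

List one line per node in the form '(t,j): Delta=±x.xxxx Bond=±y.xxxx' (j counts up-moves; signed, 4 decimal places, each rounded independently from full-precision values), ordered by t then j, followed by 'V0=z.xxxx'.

(0,0): Delta=-0.0520 Bond=9.0911
(1,0): Delta=0.0000 Bond=7.1178
(1,1): Delta=-0.0771 Bond=12.3526
(2,0): Delta=0.0000 Bond=7.9719
(2,1): Delta=0.0000 Bond=7.9719
(2,2): Delta=-0.1143 Bond=17.9878
(3,0): Delta=0.0000 Bond=8.9286
(3,1): Delta=0.0000 Bond=8.9286
(3,2): Delta=0.0000 Bond=8.9286
(3,3): Delta=-0.1696 Bond=28.0923
V0=5.6090

Under the risk-neutral measure, an up-move has probability p* = (R−d)/(u−d) = 0.5854 and values discount at R = 1.12.
Terminal values V(4,·): V(4,0)=10.0000, V(4,1)=10.0000, V(4,2)=10.0000, V(4,3)=10.0000, V(4,4)=0.0000
(3,0): S=45.6586. Δ = (V_up−V_dn)/(S_up−S_dn) = (10.0000−10.0000)/(58.8996−40.1796) = 0.0000. V = [p*·10.0000 + (1−p*)·10.0000]/1.12 = 8.9286. B = V − Δ·S = 8.9286.
(3,1): S=66.9314. Δ = (V_up−V_dn)/(S_up−S_dn) = (10.0000−10.0000)/(86.3415−58.8996) = 0.0000. V = [p*·10.0000 + (1−p*)·10.0000]/1.12 = 8.9286. B = V − Δ·S = 8.9286.
(3,2): S=98.1153. Δ = (V_up−V_dn)/(S_up−S_dn) = (10.0000−10.0000)/(126.5688−86.3415) = 0.0000. V = [p*·10.0000 + (1−p*)·10.0000]/1.12 = 8.9286. B = V − Δ·S = 8.9286.
(3,3): S=143.8282. Δ = (V_up−V_dn)/(S_up−S_dn) = (0.0000−10.0000)/(185.5383−126.5688) = -0.1696. V = [p*·0.0000 + (1−p*)·10.0000]/1.12 = 3.7021. B = V − Δ·S = 28.0923.
(2,0): S=51.8848. Δ = (V_up−V_dn)/(S_up−S_dn) = (8.9286−8.9286)/(66.9314−45.6586) = 0.0000. V = [p*·8.9286 + (1−p*)·8.9286]/1.12 = 7.9719. B = V − Δ·S = 7.9719.
(2,1): S=76.0584. Δ = (V_up−V_dn)/(S_up−S_dn) = (8.9286−8.9286)/(98.1153−66.9314) = 0.0000. V = [p*·8.9286 + (1−p*)·8.9286]/1.12 = 7.9719. B = V − Δ·S = 7.9719.
(2,2): S=111.4947. Δ = (V_up−V_dn)/(S_up−S_dn) = (3.7021−8.9286)/(143.8282−98.1153) = -0.1143. V = [p*·3.7021 + (1−p*)·8.9286]/1.12 = 5.2403. B = V − Δ·S = 17.9878.
(1,0): S=58.9600. Δ = (V_up−V_dn)/(S_up−S_dn) = (7.9719−7.9719)/(76.0584−51.8848) = 0.0000. V = [p*·7.9719 + (1−p*)·7.9719]/1.12 = 7.1178. B = V − Δ·S = 7.1178.
(1,1): S=86.4300. Δ = (V_up−V_dn)/(S_up−S_dn) = (5.2403−7.9719)/(111.4947−76.0584) = -0.0771. V = [p*·5.2403 + (1−p*)·7.9719]/1.12 = 5.6901. B = V − Δ·S = 12.3526.
(0,0): S=67.0000. Δ = (V_up−V_dn)/(S_up−S_dn) = (5.6901−7.1178)/(86.4300−58.9600) = -0.0520. V = [p*·5.6901 + (1−p*)·7.1178]/1.12 = 5.6090. B = V − Δ·S = 9.0911.
Root portfolio cost Δ·67+B reproduces V0=5.6090.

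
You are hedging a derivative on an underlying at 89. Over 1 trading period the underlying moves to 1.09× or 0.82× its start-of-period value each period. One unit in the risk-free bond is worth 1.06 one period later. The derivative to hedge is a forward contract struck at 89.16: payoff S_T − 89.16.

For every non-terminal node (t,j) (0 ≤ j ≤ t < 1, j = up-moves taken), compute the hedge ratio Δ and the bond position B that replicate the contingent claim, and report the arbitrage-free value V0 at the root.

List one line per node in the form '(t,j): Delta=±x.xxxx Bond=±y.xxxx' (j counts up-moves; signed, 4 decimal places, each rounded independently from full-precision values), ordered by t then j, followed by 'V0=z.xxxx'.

(0,0): Delta=1.0000 Bond=-84.1132
V0=4.8868

The replicating-portfolio and risk-neutral prices coincide; use p* = (1.06−0.82)/(1.09−0.82) = 0.8889 for the latter.
Terminal values V(1,·): V(1,0)=-16.1800, V(1,1)=7.8500
Node (0,0) S=89.0000: V=(p*·7.8500+(1−p*)·-16.1800)/1.06=4.8868; Δ=(7.8500−-16.1800)/(97.0100−72.9800)=1.0000; B=V−Δ·S=-84.1132
The time-0 hedge costs 4.8868, which is the no-arbitrage price.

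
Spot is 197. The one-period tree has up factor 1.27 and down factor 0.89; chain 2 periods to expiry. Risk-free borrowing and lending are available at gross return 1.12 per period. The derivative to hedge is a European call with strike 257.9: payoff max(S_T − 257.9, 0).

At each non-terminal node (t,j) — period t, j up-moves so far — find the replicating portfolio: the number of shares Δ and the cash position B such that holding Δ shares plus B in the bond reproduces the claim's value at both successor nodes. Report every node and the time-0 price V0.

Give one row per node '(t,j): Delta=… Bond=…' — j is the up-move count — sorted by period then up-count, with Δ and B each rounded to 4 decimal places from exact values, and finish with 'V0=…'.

No-arbitrage ⇒ martingale measure with p* = (R−d)/(u−d) = 0.6053.
Terminal values V(2,·): V(2,0)=0.0000, V(2,1)=0.0000, V(2,2)=59.8413
  t=1,j=0: stock 175.3300 → up 222.6691 (V=0.0000), down 156.0437 (V=0.0000). Price 0.0000; hedge Δ=0.0000, bond B=0.0000.
  t=1,j=1: stock 250.1900 → up 317.7413 (V=59.8413), down 222.6691 (V=0.0000). Price 32.3390; hedge Δ=0.6294, bond B=-125.1381.
  t=0,j=0: stock 197.0000 → up 250.1900 (V=32.3390), down 175.3300 (V=0.0000). Price 17.4765; hedge Δ=0.4320, bond B=-67.6263.
Each (Δ,B) replicates both successor values, so the strategy is self-financing and V0 is arbitrage-free.

(0,0): Delta=0.4320 Bond=-67.6263
(1,0): Delta=0.0000 Bond=0.0000
(1,1): Delta=0.6294 Bond=-125.1381
V0=17.4765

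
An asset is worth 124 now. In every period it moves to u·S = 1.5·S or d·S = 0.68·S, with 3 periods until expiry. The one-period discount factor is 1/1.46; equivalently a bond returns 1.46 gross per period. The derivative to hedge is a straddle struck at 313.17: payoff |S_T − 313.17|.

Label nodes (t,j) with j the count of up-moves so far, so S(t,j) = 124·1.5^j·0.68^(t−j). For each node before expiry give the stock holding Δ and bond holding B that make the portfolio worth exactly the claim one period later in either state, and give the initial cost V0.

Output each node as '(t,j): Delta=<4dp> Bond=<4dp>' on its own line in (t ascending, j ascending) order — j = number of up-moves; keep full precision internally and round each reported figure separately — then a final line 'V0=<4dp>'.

Risk-neutral probability p* = (R−d)/(u−d) = (1.46−0.68)/(1.5−0.68) = 0.9512.
Terminal values V(3,·): V(3,0)=274.1804, V(3,1)=227.1636, V(3,2)=123.4500, V(3,3)=105.3300
Node (2,0) S=57.3376: V=(p*·227.1636+(1−p*)·274.1804)/1.46=157.1624; Δ=(227.1636−274.1804)/(86.0064−38.9896)=-1.0000; B=V−Δ·S=214.5000
Node (2,1) S=126.4800: V=(p*·123.4500+(1−p*)·227.1636)/1.46=88.0200; Δ=(123.4500−227.1636)/(189.7200−86.0064)=-1.0000; B=V−Δ·S=214.5000
Node (2,2) S=279.0000: V=(p*·105.3300+(1−p*)·123.4500)/1.46=72.7492; Δ=(105.3300−123.4500)/(418.5000−189.7200)=-0.0792; B=V−Δ·S=94.8468
Node (1,0) S=84.3200: V=(p*·88.0200+(1−p*)·157.1624)/1.46=62.5978; Δ=(88.0200−157.1624)/(126.4800−57.3376)=-1.0000; B=V−Δ·S=146.9178
Node (1,1) S=186.0000: V=(p*·72.7492+(1−p*)·88.0200)/1.46=50.3385; Δ=(72.7492−88.0200)/(279.0000−126.4800)=-0.1001; B=V−Δ·S=68.9613
Node (0,0) S=124.0000: V=(p*·50.3385+(1−p*)·62.5978)/1.46=34.8880; Δ=(50.3385−62.5978)/(186.0000−84.3200)=-0.1206; B=V−Δ·S=49.8384
Root portfolio cost Δ·124+B reproduces V0=34.8880.

(0,0): Delta=-0.1206 Bond=49.8384
(1,0): Delta=-1.0000 Bond=146.9178
(1,1): Delta=-0.1001 Bond=68.9613
(2,0): Delta=-1.0000 Bond=214.5000
(2,1): Delta=-1.0000 Bond=214.5000
(2,2): Delta=-0.0792 Bond=94.8468
V0=34.8880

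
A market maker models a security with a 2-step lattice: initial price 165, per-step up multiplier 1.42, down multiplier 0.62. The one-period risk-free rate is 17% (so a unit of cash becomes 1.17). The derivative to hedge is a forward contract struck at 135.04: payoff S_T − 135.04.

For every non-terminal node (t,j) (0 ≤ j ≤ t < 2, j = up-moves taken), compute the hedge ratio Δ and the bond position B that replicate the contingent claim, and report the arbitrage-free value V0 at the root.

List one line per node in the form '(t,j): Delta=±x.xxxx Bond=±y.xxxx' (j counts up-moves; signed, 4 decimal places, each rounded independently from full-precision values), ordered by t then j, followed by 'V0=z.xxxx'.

Risk-neutral probability p* = (R−d)/(u−d) = (1.17−0.62)/(1.42−0.62) = 0.6875.
Terminal payoffs: V(2,0)=-71.6140, V(2,1)=10.2260, V(2,2)=197.6660
Node (1,0) S=102.3000: V=(p*·10.2260+(1−p*)·-71.6140)/1.17=-13.1188; Δ=(10.2260−-71.6140)/(145.2660−63.4260)=1.0000; B=V−Δ·S=-115.4188
Node (1,1) S=234.3000: V=(p*·197.6660+(1−p*)·10.2260)/1.17=118.8812; Δ=(197.6660−10.2260)/(332.7060−145.2660)=1.0000; B=V−Δ·S=-115.4188
Node (0,0) S=165.0000: V=(p*·118.8812+(1−p*)·-13.1188)/1.17=66.3515; Δ=(118.8812−-13.1188)/(234.3000−102.3000)=1.0000; B=V−Δ·S=-98.6485
Check: Δ(0,0)·S0 + B(0,0) = 66.3515 = V0.

(0,0): Delta=1.0000 Bond=-98.6485
(1,0): Delta=1.0000 Bond=-115.4188
(1,1): Delta=1.0000 Bond=-115.4188
V0=66.3515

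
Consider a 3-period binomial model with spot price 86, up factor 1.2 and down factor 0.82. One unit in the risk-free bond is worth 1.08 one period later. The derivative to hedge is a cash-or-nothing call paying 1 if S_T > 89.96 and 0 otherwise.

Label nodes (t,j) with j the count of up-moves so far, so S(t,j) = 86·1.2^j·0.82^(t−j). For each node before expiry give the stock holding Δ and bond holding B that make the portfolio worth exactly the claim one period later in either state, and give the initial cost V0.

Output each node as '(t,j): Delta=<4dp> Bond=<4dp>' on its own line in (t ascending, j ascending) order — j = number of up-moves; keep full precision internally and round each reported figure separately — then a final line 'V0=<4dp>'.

No-arbitrage ⇒ martingale measure with p* = (R−d)/(u−d) = 0.6842.
Terminal payoffs: V(3,0)=0.0000, V(3,1)=0.0000, V(3,2)=1.0000, V(3,3)=1.0000
Node (2,0) S=57.8264: V=(p*·0.0000+(1−p*)·0.0000)/1.08=0.0000; Δ=(0.0000−0.0000)/(69.3917−47.4176)=0.0000; B=V−Δ·S=0.0000
Node (2,1) S=84.6240: V=(p*·1.0000+(1−p*)·0.0000)/1.08=0.6335; Δ=(1.0000−0.0000)/(101.5488−69.3917)=0.0311; B=V−Δ·S=-1.9981
Node (2,2) S=123.8400: V=(p*·1.0000+(1−p*)·1.0000)/1.08=0.9259; Δ=(1.0000−1.0000)/(148.6080−101.5488)=0.0000; B=V−Δ·S=0.9259
Node (1,0) S=70.5200: V=(p*·0.6335+(1−p*)·0.0000)/1.08=0.4014; Δ=(0.6335−0.0000)/(84.6240−57.8264)=0.0236; B=V−Δ·S=-1.2658
Node (1,1) S=103.2000: V=(p*·0.9259+(1−p*)·0.6335)/1.08=0.7718; Δ=(0.9259−0.6335)/(123.8400−84.6240)=0.0075; B=V−Δ·S=0.0024
Node (0,0) S=86.0000: V=(p*·0.7718+(1−p*)·0.4014)/1.08=0.6063; Δ=(0.7718−0.4014)/(103.2000−70.5200)=0.0113; B=V−Δ·S=-0.3686
The time-0 hedge costs 0.6063, which is the no-arbitrage price.

(0,0): Delta=0.0113 Bond=-0.3686
(1,0): Delta=0.0236 Bond=-1.2658
(1,1): Delta=0.0075 Bond=0.0024
(2,0): Delta=0.0000 Bond=0.0000
(2,1): Delta=0.0311 Bond=-1.9981
(2,2): Delta=0.0000 Bond=0.9259
V0=0.6063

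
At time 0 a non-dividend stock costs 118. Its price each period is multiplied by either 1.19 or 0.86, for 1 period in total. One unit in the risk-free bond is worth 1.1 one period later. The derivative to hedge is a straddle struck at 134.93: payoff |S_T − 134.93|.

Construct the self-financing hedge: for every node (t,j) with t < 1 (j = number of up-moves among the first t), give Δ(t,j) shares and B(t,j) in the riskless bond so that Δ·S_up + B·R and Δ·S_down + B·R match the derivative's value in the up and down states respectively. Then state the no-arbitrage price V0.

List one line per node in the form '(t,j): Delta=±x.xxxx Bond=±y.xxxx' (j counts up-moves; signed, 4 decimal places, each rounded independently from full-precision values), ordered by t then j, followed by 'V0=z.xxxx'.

No-arbitrage ⇒ martingale measure with p* = (R−d)/(u−d) = 0.7273.
Payoff layer (t=1): V(1,0)=33.4500, V(1,1)=5.4900
(0,0): S=118.0000. Δ = (V_up−V_dn)/(S_up−S_dn) = (5.4900−33.4500)/(140.4200−101.4800) = -0.7180. V = [p*·5.4900 + (1−p*)·33.4500]/1.1 = 11.9231. B = V − Δ·S = 96.6504.
Each (Δ,B) replicates both successor values, so the strategy is self-financing and V0 is arbitrage-free.

(0,0): Delta=-0.7180 Bond=96.6504
V0=11.9231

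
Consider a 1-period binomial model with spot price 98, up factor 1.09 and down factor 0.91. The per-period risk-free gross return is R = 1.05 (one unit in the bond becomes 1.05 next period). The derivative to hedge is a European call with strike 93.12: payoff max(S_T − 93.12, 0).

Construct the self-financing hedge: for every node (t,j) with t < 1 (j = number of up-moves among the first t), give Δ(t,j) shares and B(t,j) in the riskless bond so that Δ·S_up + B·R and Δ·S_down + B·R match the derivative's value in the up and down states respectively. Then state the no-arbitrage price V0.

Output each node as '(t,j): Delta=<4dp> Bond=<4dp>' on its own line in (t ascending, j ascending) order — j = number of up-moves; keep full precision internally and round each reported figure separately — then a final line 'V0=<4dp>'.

(0,0): Delta=0.7766 Bond=-65.9630
V0=10.1481

Under the risk-neutral measure, an up-move has probability p* = (R−d)/(u−d) = 0.7778 and values discount at R = 1.05.
Terminal payoffs: V(1,0)=0.0000, V(1,1)=13.7000
Node (0,0) S=98.0000: V=(p*·13.7000+(1−p*)·0.0000)/1.05=10.1481; Δ=(13.7000−0.0000)/(106.8200−89.1800)=0.7766; B=V−Δ·S=-65.9630
Root portfolio cost Δ·98+B reproduces V0=10.1481.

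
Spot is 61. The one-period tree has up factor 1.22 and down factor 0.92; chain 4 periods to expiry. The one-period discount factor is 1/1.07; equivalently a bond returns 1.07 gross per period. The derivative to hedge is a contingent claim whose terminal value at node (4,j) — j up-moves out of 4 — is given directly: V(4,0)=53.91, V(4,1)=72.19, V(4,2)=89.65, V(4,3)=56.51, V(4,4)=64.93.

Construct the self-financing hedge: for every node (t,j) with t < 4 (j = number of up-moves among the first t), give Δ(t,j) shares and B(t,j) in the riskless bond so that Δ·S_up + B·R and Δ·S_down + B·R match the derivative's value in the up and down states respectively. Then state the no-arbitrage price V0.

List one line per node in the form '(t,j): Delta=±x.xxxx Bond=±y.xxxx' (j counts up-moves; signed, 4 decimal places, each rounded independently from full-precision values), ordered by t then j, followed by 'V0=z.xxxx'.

(0,0): Delta=-0.1134 Bond=62.7783
(1,0): Delta=0.2602 Bond=46.2071
(1,1): Delta=-0.3951 Bond=88.1384
(2,0): Delta=1.0782 Bond=7.2047
(2,1): Delta=-0.3567 Bond=91.6785
(2,2): Delta=-0.4241 Bond=96.9377
(3,0): Delta=1.2828 Bond=-2.0081
(3,1): Delta=0.9240 Bond=17.4262
(3,2): Delta=-1.3225 Bond=178.7657
(3,3): Delta=0.2534 Bond=28.6810
V0=55.8601

The replicating-portfolio and risk-neutral prices coincide; use p* = (1.07−0.92)/(1.22−0.92) = 0.5000 for the latter.
Terminal values V(4,·): V(4,0)=53.9100, V(4,1)=72.1900, V(4,2)=89.6500, V(4,3)=56.5100, V(4,4)=64.9300
(3,0): S=47.5000. Δ = (V_up−V_dn)/(S_up−S_dn) = (72.1900−53.9100)/(57.9500−43.7000) = 1.2828. V = [p*·72.1900 + (1−p*)·53.9100]/1.07 = 58.9252. B = V − Δ·S = -2.0081.
(3,1): S=62.9891. Δ = (V_up−V_dn)/(S_up−S_dn) = (89.6500−72.1900)/(76.8467−57.9500) = 0.9240. V = [p*·89.6500 + (1−p*)·72.1900]/1.07 = 75.6262. B = V − Δ·S = 17.4262.
(3,2): S=83.5290. Δ = (V_up−V_dn)/(S_up−S_dn) = (56.5100−89.6500)/(101.9054−76.8467) = -1.3225. V = [p*·56.5100 + (1−p*)·89.6500]/1.07 = 68.2991. B = V − Δ·S = 178.7657.
(3,3): S=110.7667. Δ = (V_up−V_dn)/(S_up−S_dn) = (64.9300−56.5100)/(135.1354−101.9054) = 0.2534. V = [p*·64.9300 + (1−p*)·56.5100]/1.07 = 56.7477. B = V − Δ·S = 28.6810.
(2,0): S=51.6304. Δ = (V_up−V_dn)/(S_up−S_dn) = (75.6262−58.9252)/(62.9891−47.5000) = 1.0782. V = [p*·75.6262 + (1−p*)·58.9252]/1.07 = 62.8745. B = V − Δ·S = 7.2047.
(2,1): S=68.4664. Δ = (V_up−V_dn)/(S_up−S_dn) = (68.2991−75.6262)/(83.5290−62.9891) = -0.3567. V = [p*·68.2991 + (1−p*)·75.6262]/1.07 = 67.2548. B = V − Δ·S = 91.6785.
(2,2): S=90.7924. Δ = (V_up−V_dn)/(S_up−S_dn) = (56.7477−68.2991)/(110.7667−83.5290) = -0.4241. V = [p*·56.7477 + (1−p*)·68.2991]/1.07 = 58.4331. B = V − Δ·S = 96.9377.
(1,0): S=56.1200. Δ = (V_up−V_dn)/(S_up−S_dn) = (67.2548−62.8745)/(68.4664−51.6304) = 0.2602. V = [p*·67.2548 + (1−p*)·62.8745]/1.07 = 60.8081. B = V − Δ·S = 46.2071.
(1,1): S=74.4200. Δ = (V_up−V_dn)/(S_up−S_dn) = (58.4331−67.2548)/(90.7924−68.4664) = -0.3951. V = [p*·58.4331 + (1−p*)·67.2548]/1.07 = 58.7326. B = V − Δ·S = 88.1384.
(0,0): S=61.0000. Δ = (V_up−V_dn)/(S_up−S_dn) = (58.7326−60.8081)/(74.4200−56.1200) = -0.1134. V = [p*·58.7326 + (1−p*)·60.8081]/1.07 = 55.8601. B = V − Δ·S = 62.7783.
Check: Δ(0,0)·S0 + B(0,0) = 55.8601 = V0.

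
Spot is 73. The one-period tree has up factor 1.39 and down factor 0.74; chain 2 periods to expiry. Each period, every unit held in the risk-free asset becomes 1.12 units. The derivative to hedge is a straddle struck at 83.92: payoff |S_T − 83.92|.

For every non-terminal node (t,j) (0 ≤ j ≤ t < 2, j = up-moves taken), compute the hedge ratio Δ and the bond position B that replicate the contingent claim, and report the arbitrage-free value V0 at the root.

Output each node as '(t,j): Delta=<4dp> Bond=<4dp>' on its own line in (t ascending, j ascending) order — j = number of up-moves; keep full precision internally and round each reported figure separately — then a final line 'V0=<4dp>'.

(0,0): Delta=0.2568 Bond=6.2833
(1,0): Delta=-1.0000 Bond=74.9286
(1,1): Delta=0.7322 Bond=-41.2012
V0=25.0283

Risk-neutral probability p* = (R−d)/(u−d) = (1.12−0.74)/(1.39−0.74) = 0.5846.
Terminal values V(2,·): V(2,0)=43.9452, V(2,1)=8.8322, V(2,2)=57.1233
  t=1,j=0: stock 54.0200 → up 75.0878 (V=8.8322), down 39.9748 (V=43.9452). Price 20.9086; hedge Δ=-1.0000, bond B=74.9286.
  t=1,j=1: stock 101.4700 → up 141.0433 (V=57.1233), down 75.0878 (V=8.8322). Price 33.0928; hedge Δ=0.7322, bond B=-41.2012.
  t=0,j=0: stock 73.0000 → up 101.4700 (V=33.0928), down 54.0200 (V=20.9086). Price 25.0283; hedge Δ=0.2568, bond B=6.2833.
Root portfolio cost Δ·73+B reproduces V0=25.0283.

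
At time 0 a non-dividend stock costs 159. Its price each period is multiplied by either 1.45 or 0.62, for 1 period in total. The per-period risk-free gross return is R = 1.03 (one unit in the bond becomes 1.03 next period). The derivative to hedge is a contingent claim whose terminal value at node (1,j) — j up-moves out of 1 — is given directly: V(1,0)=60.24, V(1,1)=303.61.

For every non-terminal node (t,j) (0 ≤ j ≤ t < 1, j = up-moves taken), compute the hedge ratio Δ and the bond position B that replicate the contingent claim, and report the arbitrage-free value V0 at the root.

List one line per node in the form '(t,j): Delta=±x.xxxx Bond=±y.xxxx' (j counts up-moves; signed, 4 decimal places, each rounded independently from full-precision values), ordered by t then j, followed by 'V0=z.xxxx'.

The replicating-portfolio and risk-neutral prices coincide; use p* = (1.03−0.62)/(1.45−0.62) = 0.4940 for the latter.
Terminal values V(1,·): V(1,0)=60.2400, V(1,1)=303.6100
  t=0,j=0: stock 159.0000 → up 230.5500 (V=303.6100), down 98.5800 (V=60.2400). Price 175.2028; hedge Δ=1.8441, bond B=-118.0140.
Root portfolio cost Δ·159+B reproduces V0=175.2028.

(0,0): Delta=1.8441 Bond=-118.0140
V0=175.2028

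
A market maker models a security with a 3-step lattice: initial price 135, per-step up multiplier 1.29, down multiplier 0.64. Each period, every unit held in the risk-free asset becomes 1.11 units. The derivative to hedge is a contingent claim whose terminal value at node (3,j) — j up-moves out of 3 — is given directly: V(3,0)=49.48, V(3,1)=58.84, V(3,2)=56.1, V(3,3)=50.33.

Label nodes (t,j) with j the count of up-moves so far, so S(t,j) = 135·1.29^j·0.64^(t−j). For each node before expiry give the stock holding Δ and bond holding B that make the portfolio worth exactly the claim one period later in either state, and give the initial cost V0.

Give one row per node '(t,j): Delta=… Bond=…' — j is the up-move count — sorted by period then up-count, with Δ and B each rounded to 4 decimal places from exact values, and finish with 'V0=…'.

(0,0): Delta=-0.0314 Bond=43.8961
(1,0): Delta=0.0098 Bond=45.1641
(1,1): Delta=-0.0392 Bond=50.0883
(2,0): Delta=0.2604 Bond=36.2739
(2,1): Delta=-0.0378 Bond=55.4395
(2,2): Delta=-0.0395 Bond=55.6588
V0=39.6553

No-arbitrage ⇒ martingale measure with p* = (R−d)/(u−d) = 0.7231.
At expiry t=3: V(3,0)=49.4800, V(3,1)=58.8400, V(3,2)=56.1000, V(3,3)=50.3300
Node (2,0) S=55.2960: V=(p*·58.8400+(1−p*)·49.4800)/1.11=50.6739; Δ=(58.8400−49.4800)/(71.3318−35.3894)=0.2604; B=V−Δ·S=36.2739
Node (2,1) S=111.4560: V=(p*·56.1000+(1−p*)·58.8400)/1.11=51.2241; Δ=(56.1000−58.8400)/(143.7782−71.3318)=-0.0378; B=V−Δ·S=55.4395
Node (2,2) S=224.6535: V=(p*·50.3300+(1−p*)·56.1000)/1.11=46.7818; Δ=(50.3300−56.1000)/(289.8030−143.7782)=-0.0395; B=V−Δ·S=55.6588
Node (1,0) S=86.4000: V=(p*·51.2241+(1−p*)·50.6739)/1.11=46.0106; Δ=(51.2241−50.6739)/(111.4560−55.2960)=0.0098; B=V−Δ·S=45.1641
Node (1,1) S=174.1500: V=(p*·46.7818+(1−p*)·51.2241)/1.11=43.2541; Δ=(46.7818−51.2241)/(224.6535−111.4560)=-0.0392; B=V−Δ·S=50.0883
Node (0,0) S=135.0000: V=(p*·43.2541+(1−p*)·46.0106)/1.11=39.6553; Δ=(43.2541−46.0106)/(174.1500−86.4000)=-0.0314; B=V−Δ·S=43.8961
Self-financing check: at every node Δ·S+B equals the discounted successor values.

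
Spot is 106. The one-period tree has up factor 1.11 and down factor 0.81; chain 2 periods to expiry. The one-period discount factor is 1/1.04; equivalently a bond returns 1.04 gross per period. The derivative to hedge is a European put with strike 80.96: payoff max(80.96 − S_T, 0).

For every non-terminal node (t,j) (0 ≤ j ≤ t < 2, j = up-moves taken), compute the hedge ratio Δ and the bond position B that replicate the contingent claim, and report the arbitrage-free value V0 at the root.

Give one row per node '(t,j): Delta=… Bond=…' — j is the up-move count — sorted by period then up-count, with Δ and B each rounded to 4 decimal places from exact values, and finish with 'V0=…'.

The replicating-portfolio and risk-neutral prices coincide; use p* = (1.04−0.81)/(1.11−0.81) = 0.7667 for the latter.
Payoff layer (t=2): V(2,0)=11.4134, V(2,1)=0.0000, V(2,2)=0.0000
Node (1,0) S=85.8600: V=(p*·0.0000+(1−p*)·11.4134)/1.04=2.5607; Δ=(0.0000−11.4134)/(95.3046−69.5466)=-0.4431; B=V−Δ·S=40.6054
Node (1,1) S=117.6600: V=(p*·0.0000+(1−p*)·0.0000)/1.04=0.0000; Δ=(0.0000−0.0000)/(130.6026−95.3046)=0.0000; B=V−Δ·S=0.0000
Node (0,0) S=106.0000: V=(p*·0.0000+(1−p*)·2.5607)/1.04=0.5745; Δ=(0.0000−2.5607)/(117.6600−85.8600)=-0.0805; B=V−Δ·S=9.1102
Root portfolio cost Δ·106+B reproduces V0=0.5745.

(0,0): Delta=-0.0805 Bond=9.1102
(1,0): Delta=-0.4431 Bond=40.6054
(1,1): Delta=0.0000 Bond=0.0000
V0=0.5745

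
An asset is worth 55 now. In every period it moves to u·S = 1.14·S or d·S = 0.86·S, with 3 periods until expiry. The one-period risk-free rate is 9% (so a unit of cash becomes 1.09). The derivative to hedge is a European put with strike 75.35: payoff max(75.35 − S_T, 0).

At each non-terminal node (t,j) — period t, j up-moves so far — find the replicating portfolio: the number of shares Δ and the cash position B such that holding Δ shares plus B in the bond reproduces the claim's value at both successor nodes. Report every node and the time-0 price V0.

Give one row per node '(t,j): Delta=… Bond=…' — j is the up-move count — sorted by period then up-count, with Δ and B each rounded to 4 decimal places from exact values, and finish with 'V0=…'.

The replicating-portfolio and risk-neutral prices coincide; use p* = (1.09−0.86)/(1.14−0.86) = 0.8214 for the latter.
Terminal payoffs: V(3,0)=40.3669, V(3,1)=28.9771, V(3,2)=13.8789, V(3,3)=0.0000
(2,0): S=40.6780. Δ = (V_up−V_dn)/(S_up−S_dn) = (28.9771−40.3669)/(46.3729−34.9831) = -1.0000. V = [p*·28.9771 + (1−p*)·40.3669]/1.09 = 28.4504. B = V − Δ·S = 69.1284.
(2,1): S=53.9220. Δ = (V_up−V_dn)/(S_up−S_dn) = (13.8789−28.9771)/(61.4711−46.3729) = -1.0000. V = [p*·13.8789 + (1−p*)·28.9771]/1.09 = 15.2064. B = V − Δ·S = 69.1284.
(2,2): S=71.4780. Δ = (V_up−V_dn)/(S_up−S_dn) = (0.0000−13.8789)/(81.4849−61.4711) = -0.6935. V = [p*·0.0000 + (1−p*)·13.8789]/1.09 = 2.2737. B = V − Δ·S = 51.8413.
(1,0): S=47.3000. Δ = (V_up−V_dn)/(S_up−S_dn) = (15.2064−28.4504)/(53.9220−40.6780) = -1.0000. V = [p*·15.2064 + (1−p*)·28.4504]/1.09 = 16.1206. B = V − Δ·S = 63.4206.
(1,1): S=62.7000. Δ = (V_up−V_dn)/(S_up−S_dn) = (2.2737−15.2064)/(71.4780−53.9220) = -0.7367. V = [p*·2.2737 + (1−p*)·15.2064]/1.09 = 4.2047. B = V − Δ·S = 50.3929.
(0,0): S=55.0000. Δ = (V_up−V_dn)/(S_up−S_dn) = (4.2047−16.1206)/(62.7000−47.3000) = -0.7738. V = [p*·4.2047 + (1−p*)·16.1206]/1.09 = 5.8097. B = V − Δ·S = 48.3663.
Each (Δ,B) replicates both successor values, so the strategy is self-financing and V0 is arbitrage-free.

(0,0): Delta=-0.7738 Bond=48.3663
(1,0): Delta=-1.0000 Bond=63.4206
(1,1): Delta=-0.7367 Bond=50.3929
(2,0): Delta=-1.0000 Bond=69.1284
(2,1): Delta=-1.0000 Bond=69.1284
(2,2): Delta=-0.6935 Bond=51.8413
V0=5.8097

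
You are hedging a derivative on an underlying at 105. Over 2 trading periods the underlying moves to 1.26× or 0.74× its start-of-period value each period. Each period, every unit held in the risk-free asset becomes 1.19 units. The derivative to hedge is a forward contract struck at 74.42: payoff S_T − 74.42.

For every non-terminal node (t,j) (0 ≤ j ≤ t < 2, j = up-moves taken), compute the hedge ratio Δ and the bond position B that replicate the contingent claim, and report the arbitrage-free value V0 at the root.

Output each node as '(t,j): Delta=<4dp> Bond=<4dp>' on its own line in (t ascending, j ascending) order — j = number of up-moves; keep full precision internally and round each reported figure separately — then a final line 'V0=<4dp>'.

(0,0): Delta=1.0000 Bond=-52.5528
(1,0): Delta=1.0000 Bond=-62.5378
(1,1): Delta=1.0000 Bond=-62.5378
V0=52.4472

Since d<R<u, set p* = (R−d)/(u−d) = 0.8654; price each node as the discounted p*-expectation of its children.
Terminal values V(2,·): V(2,0)=-16.9220, V(2,1)=23.4820, V(2,2)=92.2780
  t=1,j=0: stock 77.7000 → up 97.9020 (V=23.4820), down 57.4980 (V=-16.9220). Price 15.1622; hedge Δ=1.0000, bond B=-62.5378.
  t=1,j=1: stock 132.3000 → up 166.6980 (V=92.2780), down 97.9020 (V=23.4820). Price 69.7622; hedge Δ=1.0000, bond B=-62.5378.
  t=0,j=0: stock 105.0000 → up 132.3000 (V=69.7622), down 77.7000 (V=15.1622). Price 52.4472; hedge Δ=1.0000, bond B=-52.5528.
The time-0 hedge costs 52.4472, which is the no-arbitrage price.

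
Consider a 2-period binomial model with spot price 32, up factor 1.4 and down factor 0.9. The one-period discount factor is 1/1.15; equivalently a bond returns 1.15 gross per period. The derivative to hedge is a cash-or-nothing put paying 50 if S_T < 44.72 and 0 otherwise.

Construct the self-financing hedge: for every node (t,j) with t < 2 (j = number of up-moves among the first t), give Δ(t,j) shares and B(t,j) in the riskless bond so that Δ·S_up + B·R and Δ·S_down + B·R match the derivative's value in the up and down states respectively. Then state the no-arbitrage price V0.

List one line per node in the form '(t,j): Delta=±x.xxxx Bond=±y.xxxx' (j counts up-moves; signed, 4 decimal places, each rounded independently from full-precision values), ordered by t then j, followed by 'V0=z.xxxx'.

Since d<R<u, set p* = (R−d)/(u−d) = 0.5000; price each node as the discounted p*-expectation of its children.
Terminal values V(2,·): V(2,0)=50.0000, V(2,1)=50.0000, V(2,2)=0.0000
Node (1,0) S=28.8000: V=(p*·50.0000+(1−p*)·50.0000)/1.15=43.4783; Δ=(50.0000−50.0000)/(40.3200−25.9200)=0.0000; B=V−Δ·S=43.4783
Node (1,1) S=44.8000: V=(p*·0.0000+(1−p*)·50.0000)/1.15=21.7391; Δ=(0.0000−50.0000)/(62.7200−40.3200)=-2.2321; B=V−Δ·S=121.7391
Node (0,0) S=32.0000: V=(p*·21.7391+(1−p*)·43.4783)/1.15=28.3554; Δ=(21.7391−43.4783)/(44.8000−28.8000)=-1.3587; B=V−Δ·S=71.8336
Self-financing check: at every node Δ·S+B equals the discounted successor values.

(0,0): Delta=-1.3587 Bond=71.8336
(1,0): Delta=0.0000 Bond=43.4783
(1,1): Delta=-2.2321 Bond=121.7391
V0=28.3554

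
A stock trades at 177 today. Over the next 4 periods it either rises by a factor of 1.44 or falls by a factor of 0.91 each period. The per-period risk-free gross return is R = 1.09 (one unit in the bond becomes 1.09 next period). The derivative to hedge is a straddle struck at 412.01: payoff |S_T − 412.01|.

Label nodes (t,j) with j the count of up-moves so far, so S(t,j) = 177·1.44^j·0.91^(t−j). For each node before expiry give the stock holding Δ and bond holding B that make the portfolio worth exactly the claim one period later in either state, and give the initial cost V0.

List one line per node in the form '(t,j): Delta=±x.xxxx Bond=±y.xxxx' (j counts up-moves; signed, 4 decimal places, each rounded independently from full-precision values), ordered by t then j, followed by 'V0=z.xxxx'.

Risk-neutral probability p* = (R−d)/(u−d) = (1.09−0.91)/(1.44−0.91) = 0.3396.
Terminal values V(4,·): V(4,0)=290.6323, V(4,1)=219.9398, V(4,2)=108.0748, V(4,3)=68.9424, V(4,4)=349.0576
  t=3,j=0: stock 133.3821 → up 192.0702 (V=219.9398), down 121.3777 (V=290.6323). Price 244.6088; hedge Δ=-1.0000, bond B=377.9908.
  t=3,j=1: stock 211.0661 → up 303.9352 (V=108.0748), down 192.0702 (V=219.9398). Price 166.9247; hedge Δ=-1.0000, bond B=377.9908.
  t=3,j=2: stock 333.9948 → up 480.9524 (V=68.9424), down 303.9352 (V=108.0748). Price 86.9583; hedge Δ=-0.2211, bond B=160.7929.
  t=3,j=3: stock 528.5192 → up 761.0676 (V=349.0576), down 480.9524 (V=68.9424). Price 150.5283; hedge Δ=1.0000, bond B=-377.9908.
  t=2,j=0: stock 146.5737 → up 211.0661 (V=166.9247), down 133.3821 (V=244.6088). Price 200.2069; hedge Δ=-1.0000, bond B=346.7806.
  t=2,j=1: stock 231.9408 → up 333.9948 (V=86.9583), down 211.0661 (V=166.9247). Price 128.2260; hedge Δ=-0.6505, bond B=279.1060.
  t=2,j=2: stock 367.0272 → up 528.5192 (V=150.5283), down 333.9948 (V=86.9583). Price 99.5854; hedge Δ=0.3268, bond B=-20.3580.
  t=1,j=0: stock 161.0700 → up 231.9408 (V=128.2260), down 146.5737 (V=200.2069). Price 161.2482; hedge Δ=-0.8432, bond B=297.0612.
  t=1,j=1: stock 254.8800 → up 367.0272 (V=99.5854), down 231.9408 (V=128.2260). Price 108.7147; hedge Δ=-0.2120, bond B=162.7534.
  t=0,j=0: stock 177.0000 → up 254.8800 (V=108.7147), down 161.0700 (V=161.2482). Price 131.5657; hedge Δ=-0.5600, bond B=230.6855.
Each (Δ,B) replicates both successor values, so the strategy is self-financing and V0 is arbitrage-free.

(0,0): Delta=-0.5600 Bond=230.6855
(1,0): Delta=-0.8432 Bond=297.0612
(1,1): Delta=-0.2120 Bond=162.7534
(2,0): Delta=-1.0000 Bond=346.7806
(2,1): Delta=-0.6505 Bond=279.1060
(2,2): Delta=0.3268 Bond=-20.3580
(3,0): Delta=-1.0000 Bond=377.9908
(3,1): Delta=-1.0000 Bond=377.9908
(3,2): Delta=-0.2211 Bond=160.7929
(3,3): Delta=1.0000 Bond=-377.9908
V0=131.5657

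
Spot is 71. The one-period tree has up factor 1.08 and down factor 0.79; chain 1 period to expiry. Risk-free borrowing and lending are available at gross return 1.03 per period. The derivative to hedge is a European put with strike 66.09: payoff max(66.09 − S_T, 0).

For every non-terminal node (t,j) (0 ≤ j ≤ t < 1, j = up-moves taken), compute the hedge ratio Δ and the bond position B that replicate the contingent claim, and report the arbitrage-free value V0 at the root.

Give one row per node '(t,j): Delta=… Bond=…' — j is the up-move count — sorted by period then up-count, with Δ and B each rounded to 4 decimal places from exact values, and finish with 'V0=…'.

Since d<R<u, set p* = (R−d)/(u−d) = 0.8276; price each node as the discounted p*-expectation of its children.
Terminal values V(1,·): V(1,0)=10.0000, V(1,1)=0.0000
Node (0,0) S=71.0000: V=(p*·0.0000+(1−p*)·10.0000)/1.03=1.6739; Δ=(0.0000−10.0000)/(76.6800−56.0900)=-0.4857; B=V−Δ·S=36.1567
Self-financing check: at every node Δ·S+B equals the discounted successor values.

(0,0): Delta=-0.4857 Bond=36.1567
V0=1.6739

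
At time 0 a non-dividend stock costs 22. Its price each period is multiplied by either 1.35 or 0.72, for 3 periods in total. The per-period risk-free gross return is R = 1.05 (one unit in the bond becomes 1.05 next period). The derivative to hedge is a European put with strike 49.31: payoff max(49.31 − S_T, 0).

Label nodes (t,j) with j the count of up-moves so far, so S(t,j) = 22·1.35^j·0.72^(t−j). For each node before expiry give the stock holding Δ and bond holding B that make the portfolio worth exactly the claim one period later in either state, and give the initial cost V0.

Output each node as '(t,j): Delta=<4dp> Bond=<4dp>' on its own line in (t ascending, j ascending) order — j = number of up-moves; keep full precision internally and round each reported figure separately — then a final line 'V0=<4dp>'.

(0,0): Delta=-0.9135 Bond=41.2907
(1,0): Delta=-1.0000 Bond=44.7256
(1,1): Delta=-0.8715 Bond=42.1094
(2,0): Delta=-1.0000 Bond=46.9619
(2,1): Delta=-1.0000 Bond=46.9619
(2,2): Delta=-0.8093 Bond=41.7176
V0=21.1940

Since d<R<u, set p* = (R−d)/(u−d) = 0.5238; price each node as the discounted p*-expectation of its children.
At expiry t=3: V(3,0)=41.0985, V(3,1)=33.9135, V(3,2)=20.4416, V(3,3)=0.0000
(2,0): S=11.4048. Δ = (V_up−V_dn)/(S_up−S_dn) = (33.9135−41.0985)/(15.3965−8.2115) = -1.0000. V = [p*·33.9135 + (1−p*)·41.0985]/1.05 = 35.5571. B = V − Δ·S = 46.9619.
(2,1): S=21.3840. Δ = (V_up−V_dn)/(S_up−S_dn) = (20.4416−33.9135)/(28.8684−15.3965) = -1.0000. V = [p*·20.4416 + (1−p*)·33.9135]/1.05 = 25.5779. B = V − Δ·S = 46.9619.
(2,2): S=40.0950. Δ = (V_up−V_dn)/(S_up−S_dn) = (0.0000−20.4416)/(54.1283−28.8684) = -0.8093. V = [p*·0.0000 + (1−p*)·20.4416]/1.05 = 9.2706. B = V − Δ·S = 41.7176.
(1,0): S=15.8400. Δ = (V_up−V_dn)/(S_up−S_dn) = (25.5779−35.5571)/(21.3840−11.4048) = -1.0000. V = [p*·25.5779 + (1−p*)·35.5571]/1.05 = 28.8856. B = V − Δ·S = 44.7256.
(1,1): S=29.7000. Δ = (V_up−V_dn)/(S_up−S_dn) = (9.2706−25.5779)/(40.0950−21.3840) = -0.8715. V = [p*·9.2706 + (1−p*)·25.5779]/1.05 = 16.2247. B = V − Δ·S = 42.1094.
(0,0): S=22.0000. Δ = (V_up−V_dn)/(S_up−S_dn) = (16.2247−28.8856)/(29.7000−15.8400) = -0.9135. V = [p*·16.2247 + (1−p*)·28.8856]/1.05 = 21.1940. B = V − Δ·S = 41.2907.
Root portfolio cost Δ·22+B reproduces V0=21.1940.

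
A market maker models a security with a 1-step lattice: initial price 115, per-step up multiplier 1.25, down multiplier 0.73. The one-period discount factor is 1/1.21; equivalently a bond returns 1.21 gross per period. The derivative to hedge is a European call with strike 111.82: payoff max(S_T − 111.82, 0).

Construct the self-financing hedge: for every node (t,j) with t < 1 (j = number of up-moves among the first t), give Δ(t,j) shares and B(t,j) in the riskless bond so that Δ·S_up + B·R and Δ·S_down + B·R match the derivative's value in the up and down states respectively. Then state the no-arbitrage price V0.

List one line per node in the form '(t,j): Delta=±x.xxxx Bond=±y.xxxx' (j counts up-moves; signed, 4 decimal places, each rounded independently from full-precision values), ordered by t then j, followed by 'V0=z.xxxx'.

Risk-neutral probability p* = (R−d)/(u−d) = (1.21−0.73)/(1.25−0.73) = 0.9231.
Terminal payoffs: V(1,0)=0.0000, V(1,1)=31.9300
(0,0): S=115.0000. Δ = (V_up−V_dn)/(S_up−S_dn) = (31.9300−0.0000)/(143.7500−83.9500) = 0.5339. V = [p*·31.9300 + (1−p*)·0.0000]/1.21 = 24.3586. B = V − Δ·S = -37.0453.
The time-0 hedge costs 24.3586, which is the no-arbitrage price.

(0,0): Delta=0.5339 Bond=-37.0453
V0=24.3586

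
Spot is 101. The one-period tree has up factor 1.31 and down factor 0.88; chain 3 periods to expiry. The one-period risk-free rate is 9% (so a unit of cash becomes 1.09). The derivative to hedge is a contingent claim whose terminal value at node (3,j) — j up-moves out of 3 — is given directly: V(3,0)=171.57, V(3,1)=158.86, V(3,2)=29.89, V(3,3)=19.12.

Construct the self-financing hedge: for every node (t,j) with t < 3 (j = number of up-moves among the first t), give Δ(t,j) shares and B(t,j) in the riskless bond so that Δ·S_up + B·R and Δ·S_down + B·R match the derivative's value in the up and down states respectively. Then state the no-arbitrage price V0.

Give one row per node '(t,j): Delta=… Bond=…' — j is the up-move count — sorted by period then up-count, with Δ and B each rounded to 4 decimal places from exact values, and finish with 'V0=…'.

Under the risk-neutral measure, an up-move has probability p* = (R−d)/(u−d) = 0.4884 and values discount at R = 1.09.
At expiry t=3: V(3,0)=171.5700, V(3,1)=158.8600, V(3,2)=29.8900, V(3,3)=19.1200
Node (2,0) S=78.2144: V=(p*·158.8600+(1−p*)·171.5700)/1.09=151.7090; Δ=(158.8600−171.5700)/(102.4609−68.8287)=-0.3779; B=V−Δ·S=181.2671
Node (2,1) S=116.4328: V=(p*·29.8900+(1−p*)·158.8600)/1.09=87.9584; Δ=(29.8900−158.8600)/(152.5270−102.4609)=-2.5760; B=V−Δ·S=387.8886
Node (2,2) S=173.3261: V=(p*·19.1200+(1−p*)·29.8900)/1.09=22.5965; Δ=(19.1200−29.8900)/(227.0572−152.5270)=-0.1445; B=V−Δ·S=47.6431
Node (1,0) S=88.8800: V=(p*·87.9584+(1−p*)·151.7090)/1.09=110.6192; Δ=(87.9584−151.7090)/(116.4328−78.2144)=-1.6681; B=V−Δ·S=258.8764
Node (1,1) S=132.3100: V=(p*·22.5965+(1−p*)·87.9584)/1.09=51.4105; Δ=(22.5965−87.9584)/(173.3261−116.4328)=-1.1488; B=V−Δ·S=203.4148
Node (0,0) S=101.0000: V=(p*·51.4105+(1−p*)·110.6192)/1.09=74.9572; Δ=(51.4105−110.6192)/(132.3100−88.8800)=-1.3633; B=V−Δ·S=212.6519
Self-financing check: at every node Δ·S+B equals the discounted successor values.

(0,0): Delta=-1.3633 Bond=212.6519
(1,0): Delta=-1.6681 Bond=258.8764
(1,1): Delta=-1.1488 Bond=203.4148
(2,0): Delta=-0.3779 Bond=181.2671
(2,1): Delta=-2.5760 Bond=387.8886
(2,2): Delta=-0.1445 Bond=47.6431
V0=74.9572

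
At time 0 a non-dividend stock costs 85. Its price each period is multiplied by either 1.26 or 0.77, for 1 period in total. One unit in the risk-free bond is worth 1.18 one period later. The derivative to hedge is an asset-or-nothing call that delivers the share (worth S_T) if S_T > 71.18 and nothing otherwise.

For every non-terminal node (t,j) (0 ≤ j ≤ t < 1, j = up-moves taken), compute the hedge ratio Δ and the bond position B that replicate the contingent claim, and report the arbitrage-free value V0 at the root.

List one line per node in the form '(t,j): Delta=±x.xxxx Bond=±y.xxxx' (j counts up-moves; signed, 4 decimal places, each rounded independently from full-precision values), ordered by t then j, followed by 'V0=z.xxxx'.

(0,0): Delta=2.5714 Bond=-142.6271
V0=75.9443

No-arbitrage ⇒ martingale measure with p* = (R−d)/(u−d) = 0.8367.
Payoff layer (t=1): V(1,0)=0.0000, V(1,1)=107.1000
Node (0,0) S=85.0000: V=(p*·107.1000+(1−p*)·0.0000)/1.18=75.9443; Δ=(107.1000−0.0000)/(107.1000−65.4500)=2.5714; B=V−Δ·S=-142.6271
Check: Δ(0,0)·S0 + B(0,0) = 75.9443 = V0.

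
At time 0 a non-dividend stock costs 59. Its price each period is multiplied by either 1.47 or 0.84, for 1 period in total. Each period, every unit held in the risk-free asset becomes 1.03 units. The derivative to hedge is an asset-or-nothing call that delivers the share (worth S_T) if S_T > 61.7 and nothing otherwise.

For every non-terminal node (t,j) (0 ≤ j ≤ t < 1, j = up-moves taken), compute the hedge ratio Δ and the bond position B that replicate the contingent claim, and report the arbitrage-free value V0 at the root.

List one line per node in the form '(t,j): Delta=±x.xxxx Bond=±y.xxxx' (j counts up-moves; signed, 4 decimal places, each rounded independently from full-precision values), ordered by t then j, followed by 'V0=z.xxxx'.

(0,0): Delta=2.3333 Bond=-112.2718
V0=25.3948

Under the risk-neutral measure, an up-move has probability p* = (R−d)/(u−d) = 0.3016 and values discount at R = 1.03.
Terminal values V(1,·): V(1,0)=0.0000, V(1,1)=86.7300
  t=0,j=0: stock 59.0000 → up 86.7300 (V=86.7300), down 49.5600 (V=0.0000). Price 25.3948; hedge Δ=2.3333, bond B=-112.2718.
Each (Δ,B) replicates both successor values, so the strategy is self-financing and V0 is arbitrage-free.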